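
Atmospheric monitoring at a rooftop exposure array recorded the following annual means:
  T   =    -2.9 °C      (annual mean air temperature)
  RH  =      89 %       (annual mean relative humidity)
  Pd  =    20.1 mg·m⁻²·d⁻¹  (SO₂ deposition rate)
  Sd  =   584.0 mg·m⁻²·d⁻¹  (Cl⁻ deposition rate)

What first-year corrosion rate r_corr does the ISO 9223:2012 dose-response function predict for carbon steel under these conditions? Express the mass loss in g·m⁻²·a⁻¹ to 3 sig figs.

r_corr = 755 g·m⁻²·a⁻¹

carbon steel: temperature factor f = +0.150·(-12.9) = -1.9350
  Pd branch = 1.77·Pd^0.52·e^(0.02·RH+f) = 7.216 μm/a
  Cl⁻ term: 0.102·584.0^0.62·exp(0.033·89+0.04·-2.9) = 88.9
  r_corr = 7.216 + 88.9 = 96.12 μm/a
Convert to mass loss: 96.12 μm/a × 7.85 g/cm³ = 754.5 g·m⁻²·a⁻¹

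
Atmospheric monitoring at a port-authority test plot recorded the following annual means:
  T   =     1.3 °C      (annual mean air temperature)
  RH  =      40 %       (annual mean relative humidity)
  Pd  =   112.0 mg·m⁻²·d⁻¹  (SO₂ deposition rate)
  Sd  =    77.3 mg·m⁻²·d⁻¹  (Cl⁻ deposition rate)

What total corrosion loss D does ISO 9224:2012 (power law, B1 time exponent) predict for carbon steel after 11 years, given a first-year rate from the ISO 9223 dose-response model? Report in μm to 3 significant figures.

D(11) = 64.4 μm

carbon steel: T≤10 °C ⇒ hinge +0.150·(1.3−10) = -1.3050
  sulphur-dioxide contribution → 12.42 μm/a
  chloride contribution → 5.958 μm/a
  ⇒ r_corr(carbon steel) = 18.38 μm/a
ISO 9224: D(t) = r_corr · t^b with b = 0.523 (carbon steel, B1)
  D(11) = 18.38 × 11^0.523 = 18.38 × 3.505 = 64.42 μm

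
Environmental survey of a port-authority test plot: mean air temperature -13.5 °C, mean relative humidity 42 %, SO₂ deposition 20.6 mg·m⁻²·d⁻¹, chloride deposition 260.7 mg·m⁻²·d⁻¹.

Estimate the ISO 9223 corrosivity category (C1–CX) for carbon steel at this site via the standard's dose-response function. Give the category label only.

C2

carbon steel: temperature factor f = +0.150·(-23.5) = -3.5250
  Pd branch = 1.77·Pd^0.52·e^(0.02·RH+f) = 0.5822 μm/a
  Cl⁻ term: 0.102·260.7^0.62·exp(0.033·42+0.04·-13.5) = 7.482
  r_corr = 0.5822 + 7.482 = 8.064 μm/a
Category bounds: 1.3…25 μm/a bracket r_corr ⇒ C2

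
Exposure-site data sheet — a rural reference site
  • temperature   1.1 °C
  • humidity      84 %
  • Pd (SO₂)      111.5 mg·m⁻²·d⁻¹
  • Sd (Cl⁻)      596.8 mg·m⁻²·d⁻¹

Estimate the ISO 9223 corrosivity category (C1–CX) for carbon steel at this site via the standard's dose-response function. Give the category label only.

C5

carbon steel: f(T) = +0.150·(T−10) [T≤10 °C] = -1.3350
  SO₂ term: 1.77·111.5^0.52·exp(0.02·84-1.3350) = 29
  Cl⁻ term: 0.102·596.8^0.62·exp(0.033·84+0.04·1.1) = 89.66
  r_corr = 29 + 89.66 = 118.7 μm/a
Category bounds: 80…200 μm/a bracket r_corr ⇒ C5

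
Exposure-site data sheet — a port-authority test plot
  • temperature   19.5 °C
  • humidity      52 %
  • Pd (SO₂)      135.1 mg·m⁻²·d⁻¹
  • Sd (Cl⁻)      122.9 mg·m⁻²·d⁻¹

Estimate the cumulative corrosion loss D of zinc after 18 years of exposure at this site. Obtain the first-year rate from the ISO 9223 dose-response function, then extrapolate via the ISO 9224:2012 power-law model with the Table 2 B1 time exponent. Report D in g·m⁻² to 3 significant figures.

zinc: T>10 °C ⇒ hinge -0.071·(19.5−10) = -0.6745
  SO₂ term: 0.0129·135.1^0.44·exp(0.046·52-0.6745) = 0.6223
  Cl⁻ term: 0.0175·122.9^0.57·exp(0.008·52+0.085·19.5) = 2.161
  r_corr = 0.6223 + 2.161 = 2.783 μm/a
Long-term exponent b (ISO 9224 Table 2, B1) = 0.813
  D(18) = 2.783 × 18^0.813 = 2.783 × 10.48 = 29.18 μm
  Mass loss = 29.18 μm × 7.14 g/cm³ = 208.3 g·m⁻²

D(18) = 208 g·m⁻²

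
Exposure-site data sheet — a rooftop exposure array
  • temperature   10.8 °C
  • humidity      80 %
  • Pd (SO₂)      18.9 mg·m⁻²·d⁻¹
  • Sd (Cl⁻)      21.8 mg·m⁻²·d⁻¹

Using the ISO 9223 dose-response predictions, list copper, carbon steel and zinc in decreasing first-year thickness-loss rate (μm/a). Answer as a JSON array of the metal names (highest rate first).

["carbon steel", "zinc", "copper"]

copper: f(T) = -0.080·(T−10) [T>10 °C] = -0.0640
  Pd branch = 0.0053·Pd^0.26·e^(0.059·RH+f) = 1.197 μm/a
  Sd branch = 0.01025·Sd^0.27·e^(0.036·RH+0.049·T) = 0.7124 μm/a
  r_corr = 1.197 + 0.7124 = 1.91 μm/a
carbon steel: temperature factor f = -0.054·(0.8) = -0.0432
  Pd branch = 1.77·Pd^0.52·e^(0.02·RH+f) = 38.71 μm/a
  Cl⁻ term: 0.102·21.8^0.62·exp(0.033·80+0.04·10.8) = 14.88
  sum: 38.71 + 14.88 → r_corr = 53.59 μm/a
zinc: T>10 °C ⇒ hinge -0.071·(10.8−10) = -0.0568
  Pd branch = 0.0129·Pd^0.44·e^(0.046·RH+f) = 1.761 μm/a
  Sd branch = 0.0175·Sd^0.57·e^(0.008·RH+0.085·T) = 0.4815 μm/a
  r_corr = 1.761 + 0.4815 = 2.243 μm/a
Ordering by μm/a: carbon steel (53.6) > zinc (2.24) > copper (1.91)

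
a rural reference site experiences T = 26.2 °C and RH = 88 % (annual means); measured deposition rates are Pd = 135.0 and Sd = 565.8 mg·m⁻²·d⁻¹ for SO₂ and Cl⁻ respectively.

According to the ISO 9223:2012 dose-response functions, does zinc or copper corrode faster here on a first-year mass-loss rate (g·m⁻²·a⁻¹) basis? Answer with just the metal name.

zinc

zinc: f(T) = -0.071·(T−10) [T>10 °C] = -1.1502
  sulphur-dioxide contribution → 2.025 μm/a
  chloride contribution → 12.16 μm/a
  total first-year rate 14.19 μm/a
  mass loss = 14.19 μm/a × 7.14 g/cm³ = 101.3 g·m⁻²·a⁻¹
copper: temperature factor f = -0.080·(16.2) = -1.2960
  sulphur-dioxide contribution → 0.9336 μm/a
  chloride contribution → 4.868 μm/a
  total first-year rate 5.801 μm/a
  mass loss = 5.801 μm/a × 8.96 g/cm³ = 51.98 g·m⁻²·a⁻¹
Ordering by g·m⁻²·a⁻¹: zinc (101) > copper (52)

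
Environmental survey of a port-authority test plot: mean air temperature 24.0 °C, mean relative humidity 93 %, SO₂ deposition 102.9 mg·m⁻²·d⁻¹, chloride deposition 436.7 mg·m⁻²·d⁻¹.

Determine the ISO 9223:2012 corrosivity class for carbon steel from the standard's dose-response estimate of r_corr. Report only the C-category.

CX

carbon steel: temperature factor f = -0.054·(14.0) = -0.7560
  SO₂ term: 1.77·102.9^0.52·exp(0.02·93-0.7560) = 59.41
  Sd branch = 0.102·Sd^0.62·e^(0.033·RH+0.04·T) = 248.5 μm/a
  r_corr = 59.41 + 248.5 = 307.9 μm/a
Category bounds: 200…700 μm/a bracket r_corr ⇒ CX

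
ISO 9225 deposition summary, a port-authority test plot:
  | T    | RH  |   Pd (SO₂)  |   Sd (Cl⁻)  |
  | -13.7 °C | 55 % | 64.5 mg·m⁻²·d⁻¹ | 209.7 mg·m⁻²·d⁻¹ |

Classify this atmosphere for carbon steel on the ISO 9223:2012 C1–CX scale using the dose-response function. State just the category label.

C2

carbon steel: temperature factor f = +0.150·(-23.7) = -3.5550
  Pd branch = 1.77·Pd^0.52·e^(0.02·RH+f) = 1.327 μm/a
  Sd branch = 0.102·Sd^0.62·e^(0.033·RH+0.04·T) = 9.96 μm/a
  r_corr = 1.327 + 9.96 = 11.29 μm/a
11.3 μm/a falls in (1.3, 25] for carbon steel → category C2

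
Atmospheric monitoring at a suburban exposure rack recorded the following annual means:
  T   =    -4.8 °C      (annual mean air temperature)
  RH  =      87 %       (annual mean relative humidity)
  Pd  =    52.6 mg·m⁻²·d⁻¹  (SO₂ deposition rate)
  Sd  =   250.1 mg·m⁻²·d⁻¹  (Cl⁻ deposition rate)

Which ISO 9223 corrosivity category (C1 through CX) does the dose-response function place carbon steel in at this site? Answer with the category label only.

carbon steel: f(T) = +0.150·(T−10) [T≤10 °C] = -2.2200
  SO₂ term: 1.77·52.6^0.52·exp(0.02·87-2.2200) = 8.599
  Cl⁻ term: 0.102·250.1^0.62·exp(0.033·87+0.04·-4.8) = 45.59
  sum: 8.599 + 45.59 → r_corr = 54.19 μm/a
ISO 9223 Table 2 (carbon steel): 50 < 54.2 ≤ 80 μm/a ⇒ C4

C4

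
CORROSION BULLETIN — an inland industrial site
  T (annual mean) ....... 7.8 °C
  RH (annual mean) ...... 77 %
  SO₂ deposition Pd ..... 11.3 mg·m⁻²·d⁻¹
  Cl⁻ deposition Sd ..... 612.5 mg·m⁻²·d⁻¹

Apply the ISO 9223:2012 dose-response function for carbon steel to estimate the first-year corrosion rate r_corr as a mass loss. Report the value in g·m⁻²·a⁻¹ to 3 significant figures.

carbon steel: temperature factor f = +0.150·(-2.2) = -0.3300
  SO₂ term: 1.77·11.3^0.52·exp(0.02·77-0.3300) = 20.94
  Sd branch = 0.102·Sd^0.62·e^(0.033·RH+0.04·T) = 94.55 μm/a
  sum: 20.94 + 94.55 → r_corr = 115.5 μm/a
Convert to mass loss: 115.5 μm/a × 7.85 g/cm³ = 906.6 g·m⁻²·a⁻¹

r_corr = 907 g·m⁻²·a⁻¹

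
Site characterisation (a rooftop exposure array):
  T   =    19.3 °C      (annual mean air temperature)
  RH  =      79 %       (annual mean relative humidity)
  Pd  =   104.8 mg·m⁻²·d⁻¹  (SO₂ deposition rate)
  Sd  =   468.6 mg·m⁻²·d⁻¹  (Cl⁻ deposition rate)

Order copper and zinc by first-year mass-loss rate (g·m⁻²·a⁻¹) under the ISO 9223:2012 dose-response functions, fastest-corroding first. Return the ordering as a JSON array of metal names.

copper: f(T) = -0.080·(T−10) [T>10 °C] = -0.7440
  SO₂ term: 0.0053·104.8^0.26·exp(0.059·79-0.7440) = 0.8927
  Sd branch = 0.01025·Sd^0.27·e^(0.036·RH+0.049·T) = 2.386 μm/a
  sum: 0.8927 + 2.386 → r_corr = 3.279 μm/a
  mass loss = 3.279 μm/a × 8.96 g/cm³ = 29.38 g·m⁻²·a⁻¹
zinc: T>10 °C ⇒ hinge -0.071·(19.3−10) = -0.6603
  Pd branch = 0.0129·Pd^0.44·e^(0.046·RH+f) = 1.954 μm/a
  Sd branch = 0.0175·Sd^0.57·e^(0.008·RH+0.085·T) = 5.654 μm/a
  sum: 1.954 + 5.654 → r_corr = 7.608 μm/a
  mass loss = 7.608 μm/a × 7.14 g/cm³ = 54.32 g·m⁻²·a⁻¹
Ordering by g·m⁻²·a⁻¹: zinc (54.3) > copper (29.4)

["zinc", "copper"]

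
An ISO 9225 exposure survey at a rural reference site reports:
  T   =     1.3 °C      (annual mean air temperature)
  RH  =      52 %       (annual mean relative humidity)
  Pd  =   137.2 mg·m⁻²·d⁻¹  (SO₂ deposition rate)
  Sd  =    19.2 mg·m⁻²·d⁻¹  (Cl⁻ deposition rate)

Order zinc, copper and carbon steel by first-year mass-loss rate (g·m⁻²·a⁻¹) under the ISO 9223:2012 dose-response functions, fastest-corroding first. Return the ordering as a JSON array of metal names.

zinc: f(T) = +0.038·(T−10) [T≤10 °C] = -0.3306
  Pd branch = 0.0129·Pd^0.44·e^(0.046·RH+f) = 0.8836 μm/a
  Cl⁻ term: 0.0175·19.2^0.57·exp(0.008·52+0.085·1.3) = 0.1597
  r_corr = 0.8836 + 0.1597 = 1.043 μm/a
  mass loss = 1.043 μm/a × 7.14 g/cm³ = 7.449 g·m⁻²·a⁻¹
copper: T≤10 °C ⇒ hinge +0.126·(1.3−10) = -1.0962
  Pd branch = 0.0053·Pd^0.26·e^(0.059·RH+f) = 0.1369 μm/a
  Sd branch = 0.01025·Sd^0.27·e^(0.036·RH+0.049·T) = 0.1577 μm/a
  r_corr = 0.1369 + 0.1577 = 0.2946 μm/a
  mass loss = 0.2946 μm/a × 8.96 g/cm³ = 2.64 g·m⁻²·a⁻¹
carbon steel: T≤10 °C ⇒ hinge +0.150·(1.3−10) = -1.3050
  Pd branch = 1.77·Pd^0.52·e^(0.02·RH+f) = 17.55 μm/a
  Cl⁻ term: 0.102·19.2^0.62·exp(0.033·52+0.04·1.3) = 3.733
  r_corr = 17.55 + 3.733 = 21.28 μm/a
  mass loss = 21.28 μm/a × 7.85 g/cm³ = 167.1 g·m⁻²·a⁻¹
Ordering by g·m⁻²·a⁻¹: carbon steel (167) > zinc (7.45) > copper (2.64)

["carbon steel", "zinc", "copper"]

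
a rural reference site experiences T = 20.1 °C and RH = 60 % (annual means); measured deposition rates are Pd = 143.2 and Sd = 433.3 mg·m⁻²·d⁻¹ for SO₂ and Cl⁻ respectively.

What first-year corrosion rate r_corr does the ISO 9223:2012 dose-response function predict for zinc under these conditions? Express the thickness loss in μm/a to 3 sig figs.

r_corr = 5.86 μm/a

zinc: temperature factor f = -0.071·(10.1) = -0.7171
  SO₂ term: 0.0129·143.2^0.44·exp(0.046·60-0.7171) = 0.8839
  Cl⁻ term: 0.0175·433.3^0.57·exp(0.008·60+0.085·20.1) = 4.971
  sum: 0.8839 + 4.971 → r_corr = 5.855 μm/a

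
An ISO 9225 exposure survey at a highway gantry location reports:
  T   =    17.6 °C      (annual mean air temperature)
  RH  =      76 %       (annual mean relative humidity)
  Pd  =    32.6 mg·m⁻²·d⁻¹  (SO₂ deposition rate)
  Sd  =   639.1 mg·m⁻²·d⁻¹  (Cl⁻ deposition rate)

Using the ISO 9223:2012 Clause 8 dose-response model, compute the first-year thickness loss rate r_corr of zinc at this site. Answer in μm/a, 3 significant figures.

r_corr = 6.85 μm/a

zinc: T>10 °C ⇒ hinge -0.071·(17.6−10) = -0.5396
  sulphur-dioxide contribution → 1.149 μm/a
  chloride contribution → 5.701 μm/a
  total first-year rate 6.85 μm/a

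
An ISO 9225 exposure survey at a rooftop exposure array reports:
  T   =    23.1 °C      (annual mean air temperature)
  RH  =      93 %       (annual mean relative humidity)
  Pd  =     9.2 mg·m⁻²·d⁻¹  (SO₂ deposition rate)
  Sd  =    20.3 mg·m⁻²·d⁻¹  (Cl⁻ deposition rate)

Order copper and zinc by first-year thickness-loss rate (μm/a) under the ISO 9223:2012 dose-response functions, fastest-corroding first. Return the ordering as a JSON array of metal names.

["copper", "zinc"]

copper: temperature factor f = -0.080·(13.1) = -1.0480
  sulphur-dioxide contribution → 0.7993 μm/a
  chloride contribution → 2.039 μm/a
  ⇒ r_corr(copper) = 2.838 μm/a
zinc: f(T) = -0.071·(T−10) [T>10 °C] = -0.9301
  sulphur-dioxide contribution → 0.9742 μm/a
  chloride contribution → 1.459 μm/a
  total first-year rate 2.434 μm/a
Ordering by μm/a: copper (2.84) > zinc (2.43)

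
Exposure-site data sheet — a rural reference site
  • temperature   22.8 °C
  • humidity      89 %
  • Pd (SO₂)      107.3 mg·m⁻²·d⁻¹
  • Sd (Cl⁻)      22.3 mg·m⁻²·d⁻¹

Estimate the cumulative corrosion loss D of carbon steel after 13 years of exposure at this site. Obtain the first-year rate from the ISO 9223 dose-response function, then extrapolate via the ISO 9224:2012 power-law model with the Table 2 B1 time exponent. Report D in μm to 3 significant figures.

carbon steel: f(T) = -0.054·(T−10) [T>10 °C] = -0.6912
  SO₂ term: 1.77·107.3^0.52·exp(0.02·89-0.6912) = 59.81
  Sd branch = 0.102·Sd^0.62·e^(0.033·RH+0.04·T) = 32.82 μm/a
  sum: 59.81 + 32.82 → r_corr = 92.63 μm/a
Power-law: D(13) = r_corr · 13^0.523
  D(13) = 92.63 × 13^0.523 = 92.63 × 3.825 = 354.3 μm

D(13) = 354 μm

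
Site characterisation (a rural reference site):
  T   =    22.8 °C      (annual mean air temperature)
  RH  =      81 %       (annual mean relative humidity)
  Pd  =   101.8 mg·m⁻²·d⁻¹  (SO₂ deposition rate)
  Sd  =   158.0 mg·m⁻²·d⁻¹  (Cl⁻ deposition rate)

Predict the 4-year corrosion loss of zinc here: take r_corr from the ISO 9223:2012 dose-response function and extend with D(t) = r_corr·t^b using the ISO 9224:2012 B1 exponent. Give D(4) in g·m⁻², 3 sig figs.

D(4) = 128 g·m⁻²

zinc: temperature factor f = -0.071·(12.8) = -0.9088
  SO₂ term: 0.0129·101.8^0.44·exp(0.046·81-0.9088) = 1.65
  Sd branch = 0.0175·Sd^0.57·e^(0.008·RH+0.085·T) = 4.163 μm/a
  sum: 1.65 + 4.163 → r_corr = 5.813 μm/a
Long-term exponent b (ISO 9224 Table 2, B1) = 0.813
  D(4) = 5.813 × 4^0.813 = 5.813 × 3.087 = 17.94 μm
  Mass loss = 17.94 μm × 7.14 g/cm³ = 128.1 g·m⁻²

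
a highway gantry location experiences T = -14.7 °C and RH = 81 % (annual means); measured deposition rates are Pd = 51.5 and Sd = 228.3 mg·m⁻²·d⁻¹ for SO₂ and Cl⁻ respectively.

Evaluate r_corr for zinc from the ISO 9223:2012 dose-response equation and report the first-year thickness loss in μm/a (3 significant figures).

r_corr = 1.40 μm/a

zinc: T≤10 °C ⇒ hinge +0.038·(-14.7−10) = -0.9386
  Pd branch = 0.0129·Pd^0.44·e^(0.046·RH+f) = 1.187 μm/a
  Cl⁻ term: 0.0175·228.3^0.57·exp(0.008·81+0.085·-14.7) = 0.2119
  r_corr = 1.187 + 0.2119 = 1.399 μm/a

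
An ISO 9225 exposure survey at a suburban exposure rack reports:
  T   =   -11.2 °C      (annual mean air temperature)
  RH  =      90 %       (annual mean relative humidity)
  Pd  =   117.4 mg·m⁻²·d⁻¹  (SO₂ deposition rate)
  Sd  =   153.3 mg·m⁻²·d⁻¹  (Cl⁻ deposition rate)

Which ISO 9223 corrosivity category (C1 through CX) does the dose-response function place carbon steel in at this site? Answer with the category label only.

C3

carbon steel: f(T) = +0.150·(T−10) [T≤10 °C] = -3.1800
  Pd branch = 1.77·Pd^0.52·e^(0.02·RH+f) = 5.307 μm/a
  Sd branch = 0.102·Sd^0.62·e^(0.033·RH+0.04·T) = 28.77 μm/a
  sum: 5.307 + 28.77 → r_corr = 34.08 μm/a
ISO 9223 Table 2 (carbon steel): 25 < 34.1 ≤ 50 μm/a ⇒ C3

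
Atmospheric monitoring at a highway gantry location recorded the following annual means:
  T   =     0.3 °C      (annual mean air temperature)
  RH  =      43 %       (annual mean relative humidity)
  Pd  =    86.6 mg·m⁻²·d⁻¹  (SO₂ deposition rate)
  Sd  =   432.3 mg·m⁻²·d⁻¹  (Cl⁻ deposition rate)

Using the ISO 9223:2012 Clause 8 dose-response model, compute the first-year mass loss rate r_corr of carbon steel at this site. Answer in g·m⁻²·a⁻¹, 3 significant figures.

r_corr = 222 g·m⁻²·a⁻¹

carbon steel: temperature factor f = +0.150·(-9.7) = -1.4550
  SO₂ term: 1.77·86.6^0.52·exp(0.02·43-1.4550) = 9.933
  Sd branch = 0.102·Sd^0.62·e^(0.033·RH+0.04·T) = 18.38 μm/a
  sum: 9.933 + 18.38 → r_corr = 28.31 μm/a
Convert to mass loss: 28.31 μm/a × 7.85 g/cm³ = 222.2 g·m⁻²·a⁻¹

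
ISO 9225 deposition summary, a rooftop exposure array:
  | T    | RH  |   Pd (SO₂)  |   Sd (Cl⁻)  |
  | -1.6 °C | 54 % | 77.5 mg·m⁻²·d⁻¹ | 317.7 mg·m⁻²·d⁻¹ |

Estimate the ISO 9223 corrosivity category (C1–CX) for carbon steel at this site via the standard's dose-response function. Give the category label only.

carbon steel: f(T) = +0.150·(T−10) [T≤10 °C] = -1.7400
  sulphur-dioxide contribution → 8.786 μm/a
  chloride contribution → 20.23 μm/a
  total first-year rate 29.01 μm/a
29 μm/a falls in (25, 50] for carbon steel → category C3

C3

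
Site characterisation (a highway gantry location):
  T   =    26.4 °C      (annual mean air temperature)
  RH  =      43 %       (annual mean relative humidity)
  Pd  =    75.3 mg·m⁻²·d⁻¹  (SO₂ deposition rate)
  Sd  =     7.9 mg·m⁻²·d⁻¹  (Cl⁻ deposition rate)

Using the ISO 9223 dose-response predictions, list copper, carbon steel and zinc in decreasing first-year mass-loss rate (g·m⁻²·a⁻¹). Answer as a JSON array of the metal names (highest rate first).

["carbon steel", "zinc", "copper"]

copper: f(T) = -0.080·(T−10) [T>10 °C] = -1.3120
  Pd branch = 0.0053·Pd^0.26·e^(0.059·RH+f) = 0.05549 μm/a
  Cl⁻ term: 0.01025·7.9^0.27·exp(0.036·43+0.049·26.4) = 0.307
  r_corr = 0.05549 + 0.307 = 0.3625 μm/a
  mass loss = 0.3625 μm/a × 8.96 g/cm³ = 3.248 g·m⁻²·a⁻¹
carbon steel: T>10 °C ⇒ hinge -0.054·(26.4−10) = -0.8856
  SO₂ term: 1.77·75.3^0.52·exp(0.02·43-0.8856) = 16.32
  Sd branch = 0.102·Sd^0.62·e^(0.033·RH+0.04·T) = 4.365 μm/a
  sum: 16.32 + 4.365 → r_corr = 20.69 μm/a
  mass loss = 20.69 μm/a × 7.85 g/cm³ = 162.4 g·m⁻²·a⁻¹
zinc: T>10 °C ⇒ hinge -0.071·(26.4−10) = -1.1644
  SO₂ term: 0.0129·75.3^0.44·exp(0.046·43-1.1644) = 0.1949
  Sd branch = 0.0175·Sd^0.57·e^(0.008·RH+0.085·T) = 0.7562 μm/a
  sum: 0.1949 + 0.7562 → r_corr = 0.9511 μm/a
  mass loss = 0.9511 μm/a × 7.14 g/cm³ = 6.791 g·m⁻²·a⁻¹
Ordering by g·m⁻²·a⁻¹: carbon steel (162) > zinc (6.79) > copper (3.25)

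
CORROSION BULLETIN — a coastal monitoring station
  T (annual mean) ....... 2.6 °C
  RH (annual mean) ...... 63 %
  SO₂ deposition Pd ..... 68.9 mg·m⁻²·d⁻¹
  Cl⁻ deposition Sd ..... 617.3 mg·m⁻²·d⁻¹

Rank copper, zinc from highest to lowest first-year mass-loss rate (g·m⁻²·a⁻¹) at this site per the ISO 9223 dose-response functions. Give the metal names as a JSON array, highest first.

["zinc", "copper"]

copper: T≤10 °C ⇒ hinge +0.126·(2.6−10) = -0.9324
  SO₂ term: 0.0053·68.9^0.26·exp(0.059·63-0.9324) = 0.258
  Sd branch = 0.01025·Sd^0.27·e^(0.036·RH+0.049·T) = 0.6375 μm/a
  r_corr = 0.258 + 0.6375 = 0.8954 μm/a
  mass loss = 0.8954 μm/a × 8.96 g/cm³ = 8.023 g·m⁻²·a⁻¹
zinc: f(T) = +0.038·(T−10) [T≤10 °C] = -0.2812
  SO₂ term: 0.0129·68.9^0.44·exp(0.046·63-0.2812) = 1.137
  Cl⁻ term: 0.0175·617.3^0.57·exp(0.008·63+0.085·2.6) = 1.408
  sum: 1.137 + 1.408 → r_corr = 2.545 μm/a
  mass loss = 2.545 μm/a × 7.14 g/cm³ = 18.17 g·m⁻²·a⁻¹
Ordering by g·m⁻²·a⁻¹: zinc (18.2) > copper (8.02)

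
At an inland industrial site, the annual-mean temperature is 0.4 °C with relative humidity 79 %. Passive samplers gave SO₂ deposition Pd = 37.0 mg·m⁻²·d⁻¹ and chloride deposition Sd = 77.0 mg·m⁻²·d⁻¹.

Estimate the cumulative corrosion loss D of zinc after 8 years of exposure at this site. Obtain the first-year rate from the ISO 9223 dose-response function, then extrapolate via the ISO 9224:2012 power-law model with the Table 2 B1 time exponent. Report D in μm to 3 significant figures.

zinc: temperature factor f = +0.038·(-9.6) = -0.3648
  sulphur-dioxide contribution → 1.661 μm/a
  chloride contribution → 0.4051 μm/a
  total first-year rate 2.066 μm/a
Power-law: D(8) = r_corr · 8^0.813
  D(8) = 2.066 × 8^0.813 = 2.066 × 5.423 = 11.2 μm

D(8) = 11.2 μm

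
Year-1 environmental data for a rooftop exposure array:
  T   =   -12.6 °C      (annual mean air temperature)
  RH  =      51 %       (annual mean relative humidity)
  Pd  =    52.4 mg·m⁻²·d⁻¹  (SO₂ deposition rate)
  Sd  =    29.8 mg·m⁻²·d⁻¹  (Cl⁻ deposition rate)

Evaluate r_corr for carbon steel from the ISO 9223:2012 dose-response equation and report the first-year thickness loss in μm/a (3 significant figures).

r_corr = 4.02 μm/a

carbon steel: temperature factor f = +0.150·(-22.6) = -3.3900
  Pd branch = 1.77·Pd^0.52·e^(0.02·RH+f) = 1.296 μm/a
  Sd branch = 0.102·Sd^0.62·e^(0.033·RH+0.04·T) = 2.72 μm/a
  sum: 1.296 + 2.72 → r_corr = 4.017 μm/a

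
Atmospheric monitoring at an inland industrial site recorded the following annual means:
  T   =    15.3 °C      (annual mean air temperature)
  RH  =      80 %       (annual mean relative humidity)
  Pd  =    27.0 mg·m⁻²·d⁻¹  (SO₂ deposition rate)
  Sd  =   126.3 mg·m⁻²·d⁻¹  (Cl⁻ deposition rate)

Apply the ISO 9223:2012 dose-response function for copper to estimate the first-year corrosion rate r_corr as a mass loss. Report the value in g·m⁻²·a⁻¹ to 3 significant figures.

r_corr = 21.0 g·m⁻²·a⁻¹

copper: f(T) = -0.080·(T−10) [T>10 °C] = -0.4240
  Pd branch = 0.0053·Pd^0.26·e^(0.059·RH+f) = 0.9166 μm/a
  Cl⁻ term: 0.01025·126.3^0.27·exp(0.036·80+0.049·15.3) = 1.427
  r_corr = 0.9166 + 1.427 = 2.344 μm/a
Convert to mass loss: 2.344 μm/a × 8.96 g/cm³ = 21 g·m⁻²·a⁻¹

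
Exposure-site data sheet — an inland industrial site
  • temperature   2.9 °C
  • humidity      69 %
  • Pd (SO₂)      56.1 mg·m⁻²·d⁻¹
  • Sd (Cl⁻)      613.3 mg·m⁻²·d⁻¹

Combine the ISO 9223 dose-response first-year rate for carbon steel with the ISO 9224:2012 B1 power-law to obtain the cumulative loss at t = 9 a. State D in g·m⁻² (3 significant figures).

carbon steel: T≤10 °C ⇒ hinge +0.150·(2.9−10) = -1.0650
  Pd branch = 1.77·Pd^0.52·e^(0.02·RH+f) = 19.69 μm/a
  Sd branch = 0.102·Sd^0.62·e^(0.033·RH+0.04·T) = 59.73 μm/a
  sum: 19.69 + 59.73 → r_corr = 79.42 μm/a
Long-term exponent b (ISO 9224 Table 2, B1) = 0.523
  D(9) = 79.42 × 9^0.523 = 79.42 × 3.156 = 250.6 μm
  Mass loss = 250.6 μm × 7.85 g/cm³ = 1967 g·m⁻²

D(9) = 1.97e+03 g·m⁻²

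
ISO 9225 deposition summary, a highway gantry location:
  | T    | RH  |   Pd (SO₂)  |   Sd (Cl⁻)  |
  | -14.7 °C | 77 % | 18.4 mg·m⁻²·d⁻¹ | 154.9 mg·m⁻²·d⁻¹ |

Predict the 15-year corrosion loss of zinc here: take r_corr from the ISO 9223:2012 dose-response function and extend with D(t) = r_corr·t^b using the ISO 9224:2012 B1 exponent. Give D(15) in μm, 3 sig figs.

zinc: f(T) = +0.038·(T−10) [T≤10 °C] = -0.9386
  SO₂ term: 0.0129·18.4^0.44·exp(0.046·77-0.9386) = 0.6277
  Sd branch = 0.0175·Sd^0.57·e^(0.008·RH+0.085·T) = 0.1645 μm/a
  r_corr = 0.6277 + 0.1645 = 0.7922 μm/a
Long-term exponent b (ISO 9224 Table 2, B1) = 0.813
  D(15) = 0.7922 × 15^0.813 = 0.7922 × 9.04 = 7.162 μm

D(15) = 7.16 μm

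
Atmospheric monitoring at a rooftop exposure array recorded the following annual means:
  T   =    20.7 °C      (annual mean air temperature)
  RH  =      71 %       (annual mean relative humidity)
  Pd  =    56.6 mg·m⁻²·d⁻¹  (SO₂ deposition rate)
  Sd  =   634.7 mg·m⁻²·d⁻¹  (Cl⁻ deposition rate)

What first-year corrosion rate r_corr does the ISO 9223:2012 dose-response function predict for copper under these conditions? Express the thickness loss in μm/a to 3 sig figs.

r_corr = 2.50 μm/a

copper: f(T) = -0.080·(T−10) [T>10 °C] = -0.8560
  sulphur-dioxide contribution → 0.4241 μm/a
  chloride contribution → 2.08 μm/a
  total first-year rate 2.504 μm/a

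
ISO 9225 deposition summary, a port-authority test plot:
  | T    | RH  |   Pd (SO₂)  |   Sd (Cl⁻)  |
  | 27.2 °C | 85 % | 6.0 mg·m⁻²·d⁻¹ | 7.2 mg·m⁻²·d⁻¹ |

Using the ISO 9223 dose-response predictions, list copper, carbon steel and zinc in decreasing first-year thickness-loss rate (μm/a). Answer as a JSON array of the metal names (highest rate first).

["carbon steel", "copper", "zinc"]

copper: T>10 °C ⇒ hinge -0.080·(27.2−10) = -1.3760
  Pd branch = 0.0053·Pd^0.26·e^(0.059·RH+f) = 0.3214 μm/a
  Sd branch = 0.01025·Sd^0.27·e^(0.036·RH+0.049·T) = 1.412 μm/a
  sum: 0.3214 + 1.412 → r_corr = 1.734 μm/a
carbon steel: temperature factor f = -0.054·(17.2) = -0.9288
  Pd branch = 1.77·Pd^0.52·e^(0.02·RH+f) = 9.717 μm/a
  Sd branch = 0.102·Sd^0.62·e^(0.033·RH+0.04·T) = 17.02 μm/a
  sum: 9.717 + 17.02 → r_corr = 26.73 μm/a
zinc: f(T) = -0.071·(T−10) [T>10 °C] = -1.2212
  Pd branch = 0.0129·Pd^0.44·e^(0.046·RH+f) = 0.4175 μm/a
  Cl⁻ term: 0.0175·7.2^0.57·exp(0.008·85+0.085·27.2) = 1.074
  sum: 0.4175 + 1.074 → r_corr = 1.492 μm/a
Ordering by μm/a: carbon steel (26.7) > copper (1.73) > zinc (1.49)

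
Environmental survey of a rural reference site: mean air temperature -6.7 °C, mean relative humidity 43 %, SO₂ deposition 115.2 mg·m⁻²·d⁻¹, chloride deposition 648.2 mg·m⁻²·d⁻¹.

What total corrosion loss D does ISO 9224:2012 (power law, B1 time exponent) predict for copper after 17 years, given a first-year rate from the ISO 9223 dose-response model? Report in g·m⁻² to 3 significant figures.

copper: temperature factor f = +0.126·(-16.7) = -2.1042
  sulphur-dioxide contribution → 0.02807 μm/a
  chloride contribution → 0.1993 μm/a
  ⇒ r_corr(copper) = 0.2274 μm/a
ISO 9224: D(t) = r_corr · t^b with b = 0.667 (copper, B1)
  D(17) = 0.2274 × 17^0.667 = 0.2274 × 6.618 = 1.505 μm
  Mass loss = 1.505 μm × 8.96 g/cm³ = 13.48 g·m⁻²

D(17) = 13.5 g·m⁻²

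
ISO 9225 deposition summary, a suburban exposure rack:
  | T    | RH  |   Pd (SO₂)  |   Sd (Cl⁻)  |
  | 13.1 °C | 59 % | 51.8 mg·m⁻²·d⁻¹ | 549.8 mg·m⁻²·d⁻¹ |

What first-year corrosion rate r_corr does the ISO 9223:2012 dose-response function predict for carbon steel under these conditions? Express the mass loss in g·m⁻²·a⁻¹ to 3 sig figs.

carbon steel: T>10 °C ⇒ hinge -0.054·(13.1−10) = -0.1674
  Pd branch = 1.77·Pd^0.52·e^(0.02·RH+f) = 37.95 μm/a
  Cl⁻ term: 0.102·549.8^0.62·exp(0.033·59+0.04·13.1) = 60.35
  r_corr = 37.95 + 60.35 = 98.3 μm/a
Convert to mass loss: 98.3 μm/a × 7.85 g/cm³ = 771.6 g·m⁻²·a⁻¹

r_corr = 772 g·m⁻²·a⁻¹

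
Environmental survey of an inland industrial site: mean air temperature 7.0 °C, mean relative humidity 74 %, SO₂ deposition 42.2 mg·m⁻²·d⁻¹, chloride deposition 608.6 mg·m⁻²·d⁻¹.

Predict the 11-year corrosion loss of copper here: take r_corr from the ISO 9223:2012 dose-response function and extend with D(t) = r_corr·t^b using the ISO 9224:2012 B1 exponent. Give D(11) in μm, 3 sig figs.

copper: T≤10 °C ⇒ hinge +0.126·(7.0−10) = -0.3780
  SO₂ term: 0.0053·42.2^0.26·exp(0.059·74-0.3780) = 0.7565
  Sd branch = 0.01025·Sd^0.27·e^(0.036·RH+0.049·T) = 1.171 μm/a
  r_corr = 0.7565 + 1.171 = 1.927 μm/a
Long-term exponent b (ISO 9224 Table 2, B1) = 0.667
  D(11) = 1.927 × 11^0.667 = 1.927 × 4.95 = 9.539 μm

D(11) = 9.54 μm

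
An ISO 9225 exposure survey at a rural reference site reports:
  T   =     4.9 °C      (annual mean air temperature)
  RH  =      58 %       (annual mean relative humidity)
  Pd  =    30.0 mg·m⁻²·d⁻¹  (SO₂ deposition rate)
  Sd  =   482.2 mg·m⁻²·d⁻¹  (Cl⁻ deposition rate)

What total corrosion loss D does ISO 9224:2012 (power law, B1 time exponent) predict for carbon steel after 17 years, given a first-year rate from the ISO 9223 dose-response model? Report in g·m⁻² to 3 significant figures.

D(17) = 1.87e+03 g·m⁻²

carbon steel: temperature factor f = +0.150·(-5.1) = -0.7650
  SO₂ term: 1.77·30.0^0.52·exp(0.02·58-0.7650) = 15.4
  Cl⁻ term: 0.102·482.2^0.62·exp(0.033·58+0.04·4.9) = 38.78
  sum: 15.4 + 38.78 → r_corr = 54.18 μm/a
Power-law: D(17) = r_corr · 17^0.523
  D(17) = 54.18 × 17^0.523 = 54.18 × 4.401 = 238.4 μm
  Mass loss = 238.4 μm × 7.85 g/cm³ = 1872 g·m⁻²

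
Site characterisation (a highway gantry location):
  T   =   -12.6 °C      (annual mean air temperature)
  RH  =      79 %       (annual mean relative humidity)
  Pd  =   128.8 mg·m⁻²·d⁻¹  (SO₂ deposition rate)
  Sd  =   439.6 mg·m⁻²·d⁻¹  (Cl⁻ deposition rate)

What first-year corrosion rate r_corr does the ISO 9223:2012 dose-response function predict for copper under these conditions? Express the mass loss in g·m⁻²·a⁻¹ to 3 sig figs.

r_corr = 5.43 g·m⁻²·a⁻¹

copper: T≤10 °C ⇒ hinge +0.126·(-12.6−10) = -2.8476
  Pd branch = 0.0053·Pd^0.26·e^(0.059·RH+f) = 0.1149 μm/a
  Sd branch = 0.01025·Sd^0.27·e^(0.036·RH+0.049·T) = 0.4913 μm/a
  sum: 0.1149 + 0.4913 → r_corr = 0.6062 μm/a
Convert to mass loss: 0.6062 μm/a × 8.96 g/cm³ = 5.432 g·m⁻²·a⁻¹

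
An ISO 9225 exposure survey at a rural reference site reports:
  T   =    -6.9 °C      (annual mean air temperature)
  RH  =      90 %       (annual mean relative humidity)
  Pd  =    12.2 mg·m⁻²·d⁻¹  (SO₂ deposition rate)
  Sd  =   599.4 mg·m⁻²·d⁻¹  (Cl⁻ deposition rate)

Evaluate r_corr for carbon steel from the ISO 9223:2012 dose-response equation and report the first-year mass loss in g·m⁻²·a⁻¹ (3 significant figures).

r_corr = 649 g·m⁻²·a⁻¹

carbon steel: temperature factor f = +0.150·(-16.9) = -2.5350
  sulphur-dioxide contribution → 3.117 μm/a
  chloride contribution → 79.57 μm/a
  ⇒ r_corr(carbon steel) = 82.69 μm/a
Convert to mass loss: 82.69 μm/a × 7.85 g/cm³ = 649.1 g·m⁻²·a⁻¹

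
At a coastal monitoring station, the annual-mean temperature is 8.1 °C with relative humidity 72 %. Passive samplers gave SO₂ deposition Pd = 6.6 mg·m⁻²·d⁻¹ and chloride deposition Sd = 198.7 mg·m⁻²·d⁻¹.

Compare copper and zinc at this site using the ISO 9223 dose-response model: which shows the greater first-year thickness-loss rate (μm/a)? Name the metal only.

copper: temperature factor f = +0.126·(-1.9) = -0.2394
  sulphur-dioxide contribution → 0.4767 μm/a
  chloride contribution → 0.8498 μm/a
  total first-year rate 1.326 μm/a
zinc: temperature factor f = +0.038·(-1.9) = -0.0722
  sulphur-dioxide contribution → 0.7555 μm/a
  chloride contribution → 1.265 μm/a
  ⇒ r_corr(zinc) = 2.021 μm/a
Ordering by μm/a: zinc (2.02) > copper (1.33)

zinc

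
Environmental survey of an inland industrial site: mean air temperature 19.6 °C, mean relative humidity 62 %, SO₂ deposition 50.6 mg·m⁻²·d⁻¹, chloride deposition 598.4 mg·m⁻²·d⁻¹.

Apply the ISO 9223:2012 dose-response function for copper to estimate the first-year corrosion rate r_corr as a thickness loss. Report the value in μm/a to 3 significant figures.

copper: T>10 °C ⇒ hinge -0.080·(19.6−10) = -0.7680
  SO₂ term: 0.0053·50.6^0.26·exp(0.059·62-0.7680) = 0.2645
  Sd branch = 0.01025·Sd^0.27·e^(0.036·RH+0.049·T) = 1.403 μm/a
  sum: 0.2645 + 1.403 → r_corr = 1.667 μm/a

r_corr = 1.67 μm/a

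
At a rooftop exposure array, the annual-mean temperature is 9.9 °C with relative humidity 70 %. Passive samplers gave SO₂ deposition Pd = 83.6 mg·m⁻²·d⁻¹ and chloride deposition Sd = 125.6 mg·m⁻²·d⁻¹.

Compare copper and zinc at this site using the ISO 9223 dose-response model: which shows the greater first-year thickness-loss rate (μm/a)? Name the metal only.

zinc

copper: f(T) = +0.126·(T−10) [T≤10 °C] = -0.0126
  SO₂ term: 0.0053·83.6^0.26·exp(0.059·70-0.0126) = 1.029
  Sd branch = 0.01025·Sd^0.27·e^(0.036·RH+0.049·T) = 0.763 μm/a
  r_corr = 1.029 + 0.763 = 1.792 μm/a
zinc: T≤10 °C ⇒ hinge +0.038·(9.9−10) = -0.0038
  Pd branch = 0.0129·Pd^0.44·e^(0.046·RH+f) = 2.255 μm/a
  Sd branch = 0.0175·Sd^0.57·e^(0.008·RH+0.085·T) = 1.117 μm/a
  r_corr = 2.255 + 1.117 = 3.372 μm/a
Ordering by μm/a: zinc (3.37) > copper (1.79)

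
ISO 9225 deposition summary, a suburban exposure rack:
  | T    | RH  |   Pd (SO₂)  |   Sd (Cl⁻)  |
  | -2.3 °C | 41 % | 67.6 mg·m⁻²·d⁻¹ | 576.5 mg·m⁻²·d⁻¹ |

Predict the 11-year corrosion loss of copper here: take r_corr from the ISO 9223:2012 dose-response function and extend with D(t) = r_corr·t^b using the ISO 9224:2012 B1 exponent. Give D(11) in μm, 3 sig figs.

copper: temperature factor f = +0.126·(-12.3) = -1.5498
  sulphur-dioxide contribution → 0.03781 μm/a
  chloride contribution → 0.223 μm/a
  ⇒ r_corr(copper) = 0.2608 μm/a
Power-law: D(11) = r_corr · 11^0.667
  D(11) = 0.2608 × 11^0.667 = 0.2608 × 4.95 = 1.291 μm

D(11) = 1.29 μm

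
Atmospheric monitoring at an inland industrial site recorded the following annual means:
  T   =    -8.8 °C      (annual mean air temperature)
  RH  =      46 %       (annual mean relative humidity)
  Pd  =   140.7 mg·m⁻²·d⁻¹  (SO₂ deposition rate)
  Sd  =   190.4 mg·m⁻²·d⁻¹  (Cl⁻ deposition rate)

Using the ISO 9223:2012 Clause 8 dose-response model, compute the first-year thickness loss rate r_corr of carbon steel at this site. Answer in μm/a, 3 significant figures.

r_corr = 11.9 μm/a

carbon steel: f(T) = +0.150·(T−10) [T≤10 °C] = -2.8200
  Pd branch = 1.77·Pd^0.52·e^(0.02·RH+f) = 3.467 μm/a
  Cl⁻ term: 0.102·190.4^0.62·exp(0.033·46+0.04·-8.8) = 8.48
  r_corr = 3.467 + 8.48 = 11.95 μm/a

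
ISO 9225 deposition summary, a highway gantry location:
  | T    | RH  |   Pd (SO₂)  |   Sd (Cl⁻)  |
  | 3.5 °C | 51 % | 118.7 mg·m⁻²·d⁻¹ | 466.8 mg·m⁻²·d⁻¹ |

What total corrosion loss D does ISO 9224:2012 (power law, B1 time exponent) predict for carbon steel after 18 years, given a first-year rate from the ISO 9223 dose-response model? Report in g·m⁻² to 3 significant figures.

D(18) = 1.81e+03 g·m⁻²

carbon steel: T≤10 °C ⇒ hinge +0.150·(3.5−10) = -0.9750
  sulphur-dioxide contribution → 22.19 μm/a
  chloride contribution → 28.52 μm/a
  total first-year rate 50.72 μm/a
Long-term exponent b (ISO 9224 Table 2, B1) = 0.523
  D(18) = 50.72 × 18^0.523 = 50.72 × 4.534 = 230 μm
  Mass loss = 230 μm × 7.85 g/cm³ = 1805 g·m⁻²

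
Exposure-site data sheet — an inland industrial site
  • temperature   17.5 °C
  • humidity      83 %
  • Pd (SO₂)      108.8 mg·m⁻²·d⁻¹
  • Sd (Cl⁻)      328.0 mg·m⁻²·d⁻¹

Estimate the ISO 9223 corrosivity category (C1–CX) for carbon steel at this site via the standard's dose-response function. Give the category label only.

C5

carbon steel: temperature factor f = -0.054·(7.5) = -0.4050
  sulphur-dioxide contribution → 71.13 μm/a
  chloride contribution → 115.3 μm/a
  ⇒ r_corr(carbon steel) = 186.5 μm/a
ISO 9223 Table 2 (carbon steel): 80 < 186 ≤ 200 μm/a ⇒ C5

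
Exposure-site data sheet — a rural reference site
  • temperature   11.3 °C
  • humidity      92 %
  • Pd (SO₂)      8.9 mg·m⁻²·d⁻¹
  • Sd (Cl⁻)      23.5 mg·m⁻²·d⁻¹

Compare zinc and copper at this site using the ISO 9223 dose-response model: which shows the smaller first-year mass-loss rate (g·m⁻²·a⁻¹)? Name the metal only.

zinc: temperature factor f = -0.071·(1.3) = -0.0923
  sulphur-dioxide contribution → 2.119 μm/a
  chloride contribution → 0.5772 μm/a
  ⇒ r_corr(zinc) = 2.696 μm/a
  mass loss = 2.696 μm/a × 7.14 g/cm³ = 19.25 g·m⁻²·a⁻¹
copper: f(T) = -0.080·(T−10) [T>10 °C] = -0.1040
  sulphur-dioxide contribution → 1.92 μm/a
  chloride contribution → 1.148 μm/a
  total first-year rate 3.068 μm/a
  mass loss = 3.068 μm/a × 8.96 g/cm³ = 27.49 g·m⁻²·a⁻¹
Ordering by g·m⁻²·a⁻¹: copper (27.5) > zinc (19.3)

zinc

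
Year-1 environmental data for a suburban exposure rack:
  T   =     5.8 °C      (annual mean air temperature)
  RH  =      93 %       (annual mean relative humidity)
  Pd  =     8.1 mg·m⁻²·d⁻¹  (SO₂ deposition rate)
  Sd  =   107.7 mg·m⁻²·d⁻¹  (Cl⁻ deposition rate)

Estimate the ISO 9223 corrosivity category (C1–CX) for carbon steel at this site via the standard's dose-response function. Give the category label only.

carbon steel: T≤10 °C ⇒ hinge +0.150·(5.8−10) = -0.6300
  Pd branch = 1.77·Pd^0.52·e^(0.02·RH+f) = 17.97 μm/a
  Cl⁻ term: 0.102·107.7^0.62·exp(0.033·93+0.04·5.8) = 50.37
  sum: 17.97 + 50.37 → r_corr = 68.34 μm/a
ISO 9223 Table 2 (carbon steel): 50 < 68.3 ≤ 80 μm/a ⇒ C4

C4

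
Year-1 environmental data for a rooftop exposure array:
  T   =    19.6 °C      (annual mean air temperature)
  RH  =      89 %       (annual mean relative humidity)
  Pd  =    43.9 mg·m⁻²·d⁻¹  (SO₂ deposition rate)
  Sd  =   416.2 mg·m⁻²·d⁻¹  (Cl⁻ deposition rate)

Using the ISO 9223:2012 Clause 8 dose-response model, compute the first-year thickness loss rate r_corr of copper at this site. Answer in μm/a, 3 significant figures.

r_corr = 4.62 μm/a

copper: temperature factor f = -0.080·(9.6) = -0.7680
  SO₂ term: 0.0053·43.9^0.26·exp(0.059·89-0.7680) = 1.254
  Sd branch = 0.01025·Sd^0.27·e^(0.036·RH+0.049·T) = 3.361 μm/a
  sum: 1.254 + 3.361 → r_corr = 4.615 μm/a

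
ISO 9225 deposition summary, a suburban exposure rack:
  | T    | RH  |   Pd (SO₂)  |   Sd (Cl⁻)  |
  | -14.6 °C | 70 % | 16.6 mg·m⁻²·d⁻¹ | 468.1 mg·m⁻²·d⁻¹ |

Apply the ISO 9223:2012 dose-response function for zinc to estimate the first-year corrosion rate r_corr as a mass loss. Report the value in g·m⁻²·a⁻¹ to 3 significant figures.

zinc: T≤10 °C ⇒ hinge +0.038·(-14.6−10) = -0.9348
  sulphur-dioxide contribution → 0.4364 μm/a
  chloride contribution → 0.2947 μm/a
  ⇒ r_corr(zinc) = 0.7311 μm/a
Convert to mass loss: 0.7311 μm/a × 7.14 g/cm³ = 5.22 g·m⁻²·a⁻¹

r_corr = 5.22 g·m⁻²·a⁻¹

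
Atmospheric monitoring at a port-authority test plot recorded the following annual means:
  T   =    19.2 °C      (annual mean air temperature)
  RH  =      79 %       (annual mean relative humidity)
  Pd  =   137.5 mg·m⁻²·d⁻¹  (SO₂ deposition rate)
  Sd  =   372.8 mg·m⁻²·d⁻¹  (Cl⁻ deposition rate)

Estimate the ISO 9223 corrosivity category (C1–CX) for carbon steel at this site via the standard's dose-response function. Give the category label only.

carbon steel: T>10 °C ⇒ hinge -0.054·(19.2−10) = -0.4968
  Pd branch = 1.77·Pd^0.52·e^(0.02·RH+f) = 67.66 μm/a
  Cl⁻ term: 0.102·372.8^0.62·exp(0.033·79+0.04·19.2) = 117.1
  sum: 67.66 + 117.1 → r_corr = 184.8 μm/a
Category bounds: 80…200 μm/a bracket r_corr ⇒ C5

C5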